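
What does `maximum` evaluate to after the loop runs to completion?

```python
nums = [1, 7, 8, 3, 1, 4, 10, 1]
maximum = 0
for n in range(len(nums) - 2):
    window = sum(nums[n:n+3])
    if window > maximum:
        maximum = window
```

Let's trace through this code step by step.

Initialize: nums = [1, 7, 8, 3, 1, 4, 10, 1]
Initialize: maximum = 0
Entering loop: for n in range(len(nums) - 2):
After iteration 1: n = 0, maximum = 16, window = 16
After iteration 2: n = 1, maximum = 18, window = 18
After iteration 3: n = 2, maximum = 18, window = 12
After iteration 4: n = 3, maximum = 18, window = 8
After iteration 5: n = 4, maximum = 18, window = 15
After iteration 6: n = 5, maximum = 18, window = 15
Loop ends.

Final answer: 18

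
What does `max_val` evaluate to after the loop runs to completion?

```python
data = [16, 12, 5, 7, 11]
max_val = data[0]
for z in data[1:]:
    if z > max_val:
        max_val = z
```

Let's trace through this code step by step.

Initialize: data = [16, 12, 5, 7, 11]
Initialize: max_val = 16
Entering loop: for z in data[1:]:
After iteration 1: z = 12, max_val = 16
After iteration 2: z = 5, max_val = 16
After iteration 3: z = 7, max_val = 16
After iteration 4: z = 11, max_val = 16
Loop ends.

Final answer: 16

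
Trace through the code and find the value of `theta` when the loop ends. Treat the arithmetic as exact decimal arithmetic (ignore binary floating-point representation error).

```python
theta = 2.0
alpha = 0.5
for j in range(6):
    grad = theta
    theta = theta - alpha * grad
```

Let's trace through this code step by step.

Initialize: theta = 2.0
Initialize: alpha = 0.5
Entering loop: for j in range(6):
After iteration 1: j = 0, theta = 1.0, grad = 2.0
After iteration 2: j = 1, theta = 0.5, grad = 1.0
After iteration 3: j = 2, theta = 0.25, grad = 0.5
After iteration 4: j = 3, theta = 0.125, grad = 0.25
After iteration 5: j = 4, theta = 0.0625, grad = 0.125
After iteration 6: j = 5, theta = 0.03125, grad = 0.0625
Loop ends.

Final answer: 0.03125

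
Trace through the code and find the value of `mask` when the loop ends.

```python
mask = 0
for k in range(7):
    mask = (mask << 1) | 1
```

Let's trace through this code step by step.

Initialize: mask = 0
Entering loop: for k in range(7):
After iteration 1: k = 0, mask = 1
After iteration 2: k = 1, mask = 3
After iteration 3: k = 2, mask = 7
After iteration 4: k = 3, mask = 15
After iteration 5: k = 4, mask = 31
After iteration 6: k = 5, mask = 63
After iteration 7: k = 6, mask = 127
Loop ends.

Final answer: 127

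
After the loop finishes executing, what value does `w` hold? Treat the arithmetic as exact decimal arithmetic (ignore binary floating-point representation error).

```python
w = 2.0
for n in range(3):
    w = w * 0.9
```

Let's trace through this code step by step.

Initialize: w = 2.0
Entering loop: for n in range(3):
After iteration 1: n = 0, w = 1.8
After iteration 2: n = 1, w = 1.62
After iteration 3: n = 2, w = 1.458
Loop ends.

Final answer: 1.458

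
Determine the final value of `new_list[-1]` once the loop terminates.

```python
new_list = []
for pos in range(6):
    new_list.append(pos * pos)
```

Let's trace through this code step by step.

Initialize: new_list = []
Entering loop: for pos in range(6):
After iteration 1: pos = 0, new_list = [0]
After iteration 2: pos = 1, new_list = [0, 1]
After iteration 3: pos = 2, new_list = [0, 1, 4]
After iteration 4: pos = 3, new_list = [0, 1, 4, 9]
After iteration 5: pos = 4, new_list = [0, 1, 4, 9, 16]
After iteration 6: pos = 5, new_list = [0, 1, 4, 9, 16, 25]
Loop ends.
new_list[-1] = 25

Final answer: 25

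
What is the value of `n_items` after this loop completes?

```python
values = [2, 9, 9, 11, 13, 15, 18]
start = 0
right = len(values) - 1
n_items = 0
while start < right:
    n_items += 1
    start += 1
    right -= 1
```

Let's trace through this code step by step.

Initialize: values = [2, 9, 9, 11, 13, 15, 18]
Initialize: start = 0
Initialize: right = 6
Initialize: n_items = 0
Entering loop: while start < right:
After iteration 1: start = 1, right = 5, n_items = 1
After iteration 2: start = 2, right = 4, n_items = 2
After iteration 3: start = 3, right = 3, n_items = 3
Loop ends.

Final answer: 3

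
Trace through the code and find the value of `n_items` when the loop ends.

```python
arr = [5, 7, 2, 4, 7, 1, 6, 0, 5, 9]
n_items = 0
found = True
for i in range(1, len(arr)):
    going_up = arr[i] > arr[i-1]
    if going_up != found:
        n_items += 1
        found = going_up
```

Let's trace through this code step by step.

Initialize: arr = [5, 7, 2, 4, 7, 1, 6, 0, 5, 9]
Initialize: n_items = 0
Initialize: found = True
Entering loop: for i in range(1, len(arr)):
After iteration 1: i = 1, n_items = 0, found = True, going_up = True
After iteration 2: i = 2, n_items = 1, found = False, going_up = False
After iteration 3: i = 3, n_items = 2, found = True, going_up = True
After iteration 4: i = 4, n_items = 2, found = True, going_up = True
After iteration 5: i = 5, n_items = 3, found = False, going_up = False
After iteration 6: i = 6, n_items = 4, found = True, going_up = True
After iteration 7: i = 7, n_items = 5, found = False, going_up = False
After iteration 8: i = 8, n_items = 6, found = True, going_up = True
After iteration 9: i = 9, n_items = 6, found = True, going_up = True
Loop ends.

Final answer: 6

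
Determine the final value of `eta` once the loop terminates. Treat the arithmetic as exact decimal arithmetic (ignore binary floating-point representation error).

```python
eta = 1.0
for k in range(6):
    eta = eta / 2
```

Let's trace through this code step by step.

Initialize: eta = 1.0
Entering loop: for k in range(6):
After iteration 1: k = 0, eta = 0.5
After iteration 2: k = 1, eta = 0.25
After iteration 3: k = 2, eta = 0.125
After iteration 4: k = 3, eta = 0.0625
After iteration 5: k = 4, eta = 0.03125
After iteration 6: k = 5, eta = 0.015625
Loop ends.

Final answer: 0.015625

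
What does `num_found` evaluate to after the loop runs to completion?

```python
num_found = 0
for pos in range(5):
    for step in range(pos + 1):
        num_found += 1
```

Let's trace through this code step by step.

Initialize: num_found = 0
Entering loop: for pos in range(5):
After iteration 1: pos = 0, num_found = 1, step = 0
After iteration 2: pos = 1, num_found = 3, step = 1
After iteration 3: pos = 2, num_found = 6, step = 2
After iteration 4: pos = 3, num_found = 10, step = 3
After iteration 5: pos = 4, num_found = 15, step = 4
Loop ends.

Final answer: 15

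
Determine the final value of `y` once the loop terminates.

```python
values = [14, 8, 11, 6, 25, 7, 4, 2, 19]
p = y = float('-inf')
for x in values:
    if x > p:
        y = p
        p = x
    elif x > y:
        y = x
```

Let's trace through this code step by step.

Initialize: values = [14, 8, 11, 6, 25, 7, 4, 2, 19]
Initialize: p = -inf
Initialize: y = -inf
Entering loop: for x in values:
After iteration 1: x = 14, p = 14, y = -inf
After iteration 2: x = 8, p = 14, y = 8
After iteration 3: x = 11, p = 14, y = 11
After iteration 4: x = 6, p = 14, y = 11
After iteration 5: x = 25, p = 25, y = 14
After iteration 6: x = 7, p = 25, y = 14
After iteration 7: x = 4, p = 25, y = 14
After iteration 8: x = 2, p = 25, y = 14
After iteration 9: x = 19, p = 25, y = 19
Loop ends.

Final answer: 19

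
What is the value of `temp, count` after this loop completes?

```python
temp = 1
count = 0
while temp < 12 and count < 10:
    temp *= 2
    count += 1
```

Let's trace through this code step by step.

Initialize: temp = 1
Initialize: count = 0
Entering loop: while temp < 12 and count < 10:
After iteration 1: temp = 2, count = 1
After iteration 2: temp = 4, count = 2
After iteration 3: temp = 8, count = 3
After iteration 4: temp = 16, count = 4
Loop ends.

Final answer: 16, 4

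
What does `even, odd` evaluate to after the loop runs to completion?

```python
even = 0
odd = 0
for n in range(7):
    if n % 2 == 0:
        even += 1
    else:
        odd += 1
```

Let's trace through this code step by step.

Initialize: even = 0
Initialize: odd = 0
Entering loop: for n in range(7):
After iteration 1: n = 0, even = 1, odd = 0
After iteration 2: n = 1, even = 1, odd = 1
After iteration 3: n = 2, even = 2, odd = 1
After iteration 4: n = 3, even = 2, odd = 2
After iteration 5: n = 4, even = 3, odd = 2
After iteration 6: n = 5, even = 3, odd = 3
After iteration 7: n = 6, even = 4, odd = 3
Loop ends.

Final answer: 4, 3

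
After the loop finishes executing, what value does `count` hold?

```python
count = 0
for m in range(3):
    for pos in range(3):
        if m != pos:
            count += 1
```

Let's trace through this code step by step.

Initialize: count = 0
Entering loop: for m in range(3):
After iteration 1: m = 0, count = 2
After iteration 2: m = 1, count = 4
After iteration 3: m = 2, count = 6
Loop ends.

Final answer: 6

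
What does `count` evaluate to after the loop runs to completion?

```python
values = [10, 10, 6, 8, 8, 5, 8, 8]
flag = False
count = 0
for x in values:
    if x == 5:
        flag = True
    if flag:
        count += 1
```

Let's trace through this code step by step.

Initialize: values = [10, 10, 6, 8, 8, 5, 8, 8]
Initialize: flag = False
Initialize: count = 0
Entering loop: for x in values:
After iteration 1: x = 10, flag = False, count = 0
After iteration 2: x = 10, flag = False, count = 0
After iteration 3: x = 6, flag = False, count = 0
After iteration 4: x = 8, flag = False, count = 0
After iteration 5: x = 8, flag = False, count = 0
After iteration 6: x = 5, flag = True, count = 1
After iteration 7: x = 8, flag = True, count = 2
After iteration 8: x = 8, flag = True, count = 3
Loop ends.

Final answer: 3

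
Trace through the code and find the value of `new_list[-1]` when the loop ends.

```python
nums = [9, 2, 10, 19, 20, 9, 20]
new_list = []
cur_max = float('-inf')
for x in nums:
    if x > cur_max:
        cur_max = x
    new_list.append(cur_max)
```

Let's trace through this code step by step.

Initialize: nums = [9, 2, 10, 19, 20, 9, 20]
Initialize: new_list = []
Initialize: cur_max = -inf
Entering loop: for x in nums:
After iteration 1: x = 9, new_list = [9], cur_max = 9
After iteration 2: x = 2, new_list = [9, 9], cur_max = 9
After iteration 3: x = 10, new_list = [9, 9, 10], cur_max = 10
After iteration 4: x = 19, new_list = [9, 9, 10, 19], cur_max = 19
After iteration 5: x = 20, new_list = [9, 9, 10, 19, 20], cur_max = 20
After iteration 6: x = 9, new_list = [9, 9, 10, 19, 20, 20], cur_max = 20
After iteration 7: x = 20, new_list = [9, 9, 10, 19, 20, 20, 20], cur_max = 20
Loop ends.
new_list[-1] = 20

Final answer: 20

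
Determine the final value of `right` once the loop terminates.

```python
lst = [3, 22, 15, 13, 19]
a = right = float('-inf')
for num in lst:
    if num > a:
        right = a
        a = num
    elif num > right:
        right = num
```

Let's trace through this code step by step.

Initialize: lst = [3, 22, 15, 13, 19]
Initialize: a = -inf
Initialize: right = -inf
Entering loop: for num in lst:
After iteration 1: num = 3, a = 3, right = -inf
After iteration 2: num = 22, a = 22, right = 3
After iteration 3: num = 15, a = 22, right = 15
After iteration 4: num = 13, a = 22, right = 15
After iteration 5: num = 19, a = 22, right = 19
Loop ends.

Final answer: 19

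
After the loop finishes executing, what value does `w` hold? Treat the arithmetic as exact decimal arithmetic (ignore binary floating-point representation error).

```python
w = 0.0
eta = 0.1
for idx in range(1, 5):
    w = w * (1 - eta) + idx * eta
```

Let's trace through this code step by step.

Initialize: w = 0.0
Initialize: eta = 0.1
Entering loop: for idx in range(1, 5):
After iteration 1: idx = 1, w = 0.1
After iteration 2: idx = 2, w = 0.29
After iteration 3: idx = 3, w = 0.561
After iteration 4: idx = 4, w = 0.9049
Loop ends.

Final answer: 0.9049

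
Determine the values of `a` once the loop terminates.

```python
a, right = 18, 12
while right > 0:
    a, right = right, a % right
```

Let's trace through this code step by step.

Initialize: a = 18
Initialize: right = 12
Entering loop: while right > 0:
After iteration 1: a = 12, right = 6
After iteration 2: a = 6, right = 0
Loop ends.

Final answer: 6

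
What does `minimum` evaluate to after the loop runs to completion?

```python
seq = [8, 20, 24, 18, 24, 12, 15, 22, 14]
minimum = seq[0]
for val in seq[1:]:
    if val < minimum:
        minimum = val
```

Let's trace through this code step by step.

Initialize: seq = [8, 20, 24, 18, 24, 12, 15, 22, 14]
Initialize: minimum = 8
Entering loop: for val in seq[1:]:
After iteration 1: val = 20, minimum = 8
After iteration 2: val = 24, minimum = 8
After iteration 3: val = 18, minimum = 8
After iteration 4: val = 24, minimum = 8
After iteration 5: val = 12, minimum = 8
After iteration 6: val = 15, minimum = 8
After iteration 7: val = 22, minimum = 8
After iteration 8: val = 14, minimum = 8
Loop ends.

Final answer: 8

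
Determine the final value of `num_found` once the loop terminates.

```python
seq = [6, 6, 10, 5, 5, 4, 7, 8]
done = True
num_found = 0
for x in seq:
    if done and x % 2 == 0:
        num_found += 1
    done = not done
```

Let's trace through this code step by step.

Initialize: seq = [6, 6, 10, 5, 5, 4, 7, 8]
Initialize: done = True
Initialize: num_found = 0
Entering loop: for x in seq:
After iteration 1: x = 6, done = False, num_found = 1
After iteration 2: x = 6, done = True, num_found = 1
After iteration 3: x = 10, done = False, num_found = 2
After iteration 4: x = 5, done = True, num_found = 2
After iteration 5: x = 5, done = False, num_found = 2
After iteration 6: x = 4, done = True, num_found = 2
After iteration 7: x = 7, done = False, num_found = 2
After iteration 8: x = 8, done = True, num_found = 2
Loop ends.

Final answer: 2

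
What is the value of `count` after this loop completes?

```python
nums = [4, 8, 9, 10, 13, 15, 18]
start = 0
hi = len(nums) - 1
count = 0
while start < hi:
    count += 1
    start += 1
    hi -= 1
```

Let's trace through this code step by step.

Initialize: nums = [4, 8, 9, 10, 13, 15, 18]
Initialize: start = 0
Initialize: hi = 6
Initialize: count = 0
Entering loop: while start < hi:
After iteration 1: start = 1, hi = 5, count = 1
After iteration 2: start = 2, hi = 4, count = 2
After iteration 3: start = 3, hi = 3, count = 3
Loop ends.

Final answer: 3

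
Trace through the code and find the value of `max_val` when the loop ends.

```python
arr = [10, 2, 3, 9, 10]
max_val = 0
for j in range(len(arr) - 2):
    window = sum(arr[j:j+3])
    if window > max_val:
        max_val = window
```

Let's trace through this code step by step.

Initialize: arr = [10, 2, 3, 9, 10]
Initialize: max_val = 0
Entering loop: for j in range(len(arr) - 2):
After iteration 1: j = 0, max_val = 15, window = 15
After iteration 2: j = 1, max_val = 15, window = 14
After iteration 3: j = 2, max_val = 22, window = 22
Loop ends.

Final answer: 22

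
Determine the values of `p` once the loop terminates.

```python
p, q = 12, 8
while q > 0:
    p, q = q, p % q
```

Let's trace through this code step by step.

Initialize: p = 12
Initialize: q = 8
Entering loop: while q > 0:
After iteration 1: p = 8, q = 4
After iteration 2: p = 4, q = 0
Loop ends.

Final answer: 4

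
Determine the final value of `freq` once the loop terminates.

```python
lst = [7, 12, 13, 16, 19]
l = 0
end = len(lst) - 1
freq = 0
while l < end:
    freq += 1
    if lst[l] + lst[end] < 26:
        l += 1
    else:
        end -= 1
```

Let's trace through this code step by step.

Initialize: lst = [7, 12, 13, 16, 19]
Initialize: l = 0
Initialize: end = 4
Initialize: freq = 0
Entering loop: while l < end:
After iteration 1: l = 0, end = 3, freq = 1
After iteration 2: l = 1, end = 3, freq = 2
After iteration 3: l = 1, end = 2, freq = 3
After iteration 4: l = 2, end = 2, freq = 4
Loop ends.

Final answer: 4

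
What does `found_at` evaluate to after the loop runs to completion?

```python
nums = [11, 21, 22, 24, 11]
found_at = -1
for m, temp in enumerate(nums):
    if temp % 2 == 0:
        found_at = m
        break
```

Let's trace through this code step by step.

Initialize: nums = [11, 21, 22, 24, 11]
Initialize: found_at = -1
Entering loop: for m, temp in enumerate(nums):
After iteration 1: m = 0, temp = 11, found_at = -1
After iteration 2: m = 1, temp = 21, found_at = -1
After iteration 3: m = 2, temp = 22, found_at = 2
Loop ends.

Final answer: 2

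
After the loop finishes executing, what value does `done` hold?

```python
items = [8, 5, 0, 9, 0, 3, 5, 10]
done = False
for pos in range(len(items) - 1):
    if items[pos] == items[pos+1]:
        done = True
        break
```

Let's trace through this code step by step.

Initialize: items = [8, 5, 0, 9, 0, 3, 5, 10]
Initialize: done = False
Entering loop: for pos in range(len(items) - 1):
After iteration 1: pos = 0, done = False
After iteration 2: pos = 1, done = False
After iteration 3: pos = 2, done = False
After iteration 4: pos = 3, done = False
After iteration 5: pos = 4, done = False
After iteration 6: pos = 5, done = False
After iteration 7: pos = 6, done = False
Loop ends.

Final answer: False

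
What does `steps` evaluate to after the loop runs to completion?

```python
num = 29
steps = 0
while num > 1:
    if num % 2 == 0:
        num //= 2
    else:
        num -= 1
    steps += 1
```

Let's trace through this code step by step.

Initialize: num = 29
Initialize: steps = 0
Entering loop: while num > 1:
After iteration 1: num = 28, steps = 1
After iteration 2: num = 14, steps = 2
After iteration 3: num = 7, steps = 3
After iteration 4: num = 6, steps = 4
After iteration 5: num = 3, steps = 5
After iteration 6: num = 2, steps = 6
After iteration 7: num = 1, steps = 7
Loop ends.

Final answer: 7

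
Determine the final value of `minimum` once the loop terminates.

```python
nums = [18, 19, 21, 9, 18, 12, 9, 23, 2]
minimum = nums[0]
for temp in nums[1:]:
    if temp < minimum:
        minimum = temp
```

Let's trace through this code step by step.

Initialize: nums = [18, 19, 21, 9, 18, 12, 9, 23, 2]
Initialize: minimum = 18
Entering loop: for temp in nums[1:]:
After iteration 1: temp = 19, minimum = 18
After iteration 2: temp = 21, minimum = 18
After iteration 3: temp = 9, minimum = 9
After iteration 4: temp = 18, minimum = 9
After iteration 5: temp = 12, minimum = 9
After iteration 6: temp = 9, minimum = 9
After iteration 7: temp = 23, minimum = 9
After iteration 8: temp = 2, minimum = 2
Loop ends.

Final answer: 2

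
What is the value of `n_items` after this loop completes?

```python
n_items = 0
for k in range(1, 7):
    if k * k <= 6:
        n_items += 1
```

Let's trace through this code step by step.

Initialize: n_items = 0
Entering loop: for k in range(1, 7):
After iteration 1: k = 1, n_items = 1
After iteration 2: k = 2, n_items = 2
After iteration 3: k = 3, n_items = 2
After iteration 4: k = 4, n_items = 2
After iteration 5: k = 5, n_items = 2
After iteration 6: k = 6, n_items = 2
Loop ends.

Final answer: 2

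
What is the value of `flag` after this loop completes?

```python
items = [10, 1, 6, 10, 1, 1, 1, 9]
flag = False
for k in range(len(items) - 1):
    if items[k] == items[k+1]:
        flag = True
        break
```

Let's trace through this code step by step.

Initialize: items = [10, 1, 6, 10, 1, 1, 1, 9]
Initialize: flag = False
Entering loop: for k in range(len(items) - 1):
After iteration 1: k = 0, flag = False
After iteration 2: k = 1, flag = False
After iteration 3: k = 2, flag = False
After iteration 4: k = 3, flag = False
After iteration 5: k = 4, flag = True
Loop ends.

Final answer: True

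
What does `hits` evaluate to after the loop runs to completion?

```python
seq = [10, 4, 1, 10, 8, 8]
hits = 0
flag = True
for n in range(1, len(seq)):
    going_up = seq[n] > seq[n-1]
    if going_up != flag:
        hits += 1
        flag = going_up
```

Let's trace through this code step by step.

Initialize: seq = [10, 4, 1, 10, 8, 8]
Initialize: hits = 0
Initialize: flag = True
Entering loop: for n in range(1, len(seq)):
After iteration 1: n = 1, hits = 1, flag = False, going_up = False
After iteration 2: n = 2, hits = 1, flag = False, going_up = False
After iteration 3: n = 3, hits = 2, flag = True, going_up = True
After iteration 4: n = 4, hits = 3, flag = False, going_up = False
After iteration 5: n = 5, hits = 3, flag = False, going_up = False
Loop ends.

Final answer: 3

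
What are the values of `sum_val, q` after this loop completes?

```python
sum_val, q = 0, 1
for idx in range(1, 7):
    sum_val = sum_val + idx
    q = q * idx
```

Let's trace through this code step by step.

Initialize: sum_val = 0
Initialize: q = 1
Entering loop: for idx in range(1, 7):
After iteration 1: idx = 1, sum_val = 1, q = 1
After iteration 2: idx = 2, sum_val = 3, q = 2
After iteration 3: idx = 3, sum_val = 6, q = 6
After iteration 4: idx = 4, sum_val = 10, q = 24
After iteration 5: idx = 5, sum_val = 15, q = 120
After iteration 6: idx = 6, sum_val = 21, q = 720
Loop ends.

Final answer: 21, 720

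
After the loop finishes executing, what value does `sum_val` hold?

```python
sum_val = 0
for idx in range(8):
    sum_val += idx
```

Let's trace through this code step by step.

Initialize: sum_val = 0
Entering loop: for idx in range(8):
After iteration 1: idx = 0, sum_val = 0
After iteration 2: idx = 1, sum_val = 1
After iteration 3: idx = 2, sum_val = 3
After iteration 4: idx = 3, sum_val = 6
After iteration 5: idx = 4, sum_val = 10
After iteration 6: idx = 5, sum_val = 15
After iteration 7: idx = 6, sum_val = 21
After iteration 8: idx = 7, sum_val = 28
Loop ends.

Final answer: 28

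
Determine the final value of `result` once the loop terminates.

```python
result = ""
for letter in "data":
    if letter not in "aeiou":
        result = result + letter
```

Let's trace through this code step by step.

Initialize: result = ''
Entering loop: for letter in "data":
After iteration 1: letter = 'd', result = 'd'
After iteration 2: letter = 'a', result = 'd'
After iteration 3: letter = 't', result = 'dt'
After iteration 4: letter = 'a', result = 'dt'
Loop ends.

Final answer: 'dt'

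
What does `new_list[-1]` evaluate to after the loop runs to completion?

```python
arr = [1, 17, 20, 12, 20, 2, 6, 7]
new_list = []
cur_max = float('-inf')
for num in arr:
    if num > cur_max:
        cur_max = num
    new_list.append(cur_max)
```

Let's trace through this code step by step.

Initialize: arr = [1, 17, 20, 12, 20, 2, 6, 7]
Initialize: new_list = []
Initialize: cur_max = -inf
Entering loop: for num in arr:
After iteration 1: num = 1, new_list = [1], cur_max = 1
After iteration 2: num = 17, new_list = [1, 17], cur_max = 17
After iteration 3: num = 20, new_list = [1, 17, 20], cur_max = 20
After iteration 4: num = 12, new_list = [1, 17, 20, 20], cur_max = 20
After iteration 5: num = 20, new_list = [1, 17, 20, 20, 20], cur_max = 20
After iteration 6: num = 2, new_list = [1, 17, 20, 20, 20, 20], cur_max = 20
After iteration 7: num = 6, new_list = [1, 17, 20, 20, 20, 20, 20], cur_max = 20
After iteration 8: num = 7, new_list = [1, 17, 20, 20, 20, 20, 20, 20], cur_max = 20
Loop ends.
new_list[-1] = 20

Final answer: 20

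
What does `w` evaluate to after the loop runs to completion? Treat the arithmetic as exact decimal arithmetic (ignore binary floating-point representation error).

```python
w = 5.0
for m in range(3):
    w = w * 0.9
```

Let's trace through this code step by step.

Initialize: w = 5.0
Entering loop: for m in range(3):
After iteration 1: m = 0, w = 4.5
After iteration 2: m = 1, w = 4.05
After iteration 3: m = 2, w = 3.645
Loop ends.

Final answer: 3.645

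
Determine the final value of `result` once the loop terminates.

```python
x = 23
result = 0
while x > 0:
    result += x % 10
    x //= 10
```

Let's trace through this code step by step.

Initialize: x = 23
Initialize: result = 0
Entering loop: while x > 0:
After iteration 1: x = 2, result = 3
After iteration 2: x = 0, result = 5
Loop ends.

Final answer: 5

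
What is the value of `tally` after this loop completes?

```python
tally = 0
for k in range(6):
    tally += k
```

Let's trace through this code step by step.

Initialize: tally = 0
Entering loop: for k in range(6):
After iteration 1: k = 0, tally = 0
After iteration 2: k = 1, tally = 1
After iteration 3: k = 2, tally = 3
After iteration 4: k = 3, tally = 6
After iteration 5: k = 4, tally = 10
After iteration 6: k = 5, tally = 15
Loop ends.

Final answer: 15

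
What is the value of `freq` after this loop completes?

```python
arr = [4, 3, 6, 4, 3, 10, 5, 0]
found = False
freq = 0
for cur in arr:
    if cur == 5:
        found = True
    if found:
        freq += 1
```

Let's trace through this code step by step.

Initialize: arr = [4, 3, 6, 4, 3, 10, 5, 0]
Initialize: found = False
Initialize: freq = 0
Entering loop: for cur in arr:
After iteration 1: cur = 4, found = False, freq = 0
After iteration 2: cur = 3, found = False, freq = 0
After iteration 3: cur = 6, found = False, freq = 0
After iteration 4: cur = 4, found = False, freq = 0
After iteration 5: cur = 3, found = False, freq = 0
After iteration 6: cur = 10, found = False, freq = 0
After iteration 7: cur = 5, found = True, freq = 1
After iteration 8: cur = 0, found = True, freq = 2
Loop ends.

Final answer: 2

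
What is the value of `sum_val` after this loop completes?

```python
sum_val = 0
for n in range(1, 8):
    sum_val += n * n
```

Let's trace through this code step by step.

Initialize: sum_val = 0
Entering loop: for n in range(1, 8):
After iteration 1: n = 1, sum_val = 1
After iteration 2: n = 2, sum_val = 5
After iteration 3: n = 3, sum_val = 14
After iteration 4: n = 4, sum_val = 30
After iteration 5: n = 5, sum_val = 55
After iteration 6: n = 6, sum_val = 91
After iteration 7: n = 7, sum_val = 140
Loop ends.

Final answer: 140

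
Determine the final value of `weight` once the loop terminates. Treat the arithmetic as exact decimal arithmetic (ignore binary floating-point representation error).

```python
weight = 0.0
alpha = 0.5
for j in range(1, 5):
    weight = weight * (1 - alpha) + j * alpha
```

Let's trace through this code step by step.

Initialize: weight = 0.0
Initialize: alpha = 0.5
Entering loop: for j in range(1, 5):
After iteration 1: j = 1, weight = 0.5
After iteration 2: j = 2, weight = 1.25
After iteration 3: j = 3, weight = 2.125
After iteration 4: j = 4, weight = 3.0625
Loop ends.

Final answer: 3.0625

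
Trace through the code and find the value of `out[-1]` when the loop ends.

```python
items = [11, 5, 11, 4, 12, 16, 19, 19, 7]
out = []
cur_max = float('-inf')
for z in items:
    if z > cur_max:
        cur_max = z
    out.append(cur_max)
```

Let's trace through this code step by step.

Initialize: items = [11, 5, 11, 4, 12, 16, 19, 19, 7]
Initialize: out = []
Initialize: cur_max = -inf
Entering loop: for z in items:
After iteration 1: z = 11, out = [11], cur_max = 11
After iteration 2: z = 5, out = [11, 11], cur_max = 11
After iteration 3: z = 11, out = [11, 11, 11], cur_max = 11
After iteration 4: z = 4, out = [11, 11, 11, 11], cur_max = 11
After iteration 5: z = 12, out = [11, 11, 11, 11, 12], cur_max = 12
After iteration 6: z = 16, out = [11, 11, 11, 11, 12, 16], cur_max = 16
After iteration 7: z = 19, out = [11, 11, 11, 11, 12, 16, 19], cur_max = 19
After iteration 8: z = 19, out = [11, 11, 11, 11, 12, 16, 19, 19], cur_max = 19
After iteration 9: z = 7, out = [11, 11, 11, 11, 12, 16, 19, 19, 19], cur_max = 19
Loop ends.
out[-1] = 19

Final answer: 19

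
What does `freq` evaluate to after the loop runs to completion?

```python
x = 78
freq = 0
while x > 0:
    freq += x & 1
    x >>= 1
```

Let's trace through this code step by step.

Initialize: x = 78
Initialize: freq = 0
Entering loop: while x > 0:
After iteration 1: x = 39, freq = 0
After iteration 2: x = 19, freq = 1
After iteration 3: x = 9, freq = 2
After iteration 4: x = 4, freq = 3
After iteration 5: x = 2, freq = 3
After iteration 6: x = 1, freq = 3
After iteration 7: x = 0, freq = 4
Loop ends.

Final answer: 4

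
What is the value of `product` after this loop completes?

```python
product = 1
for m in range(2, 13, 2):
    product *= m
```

Let's trace through this code step by step.

Initialize: product = 1
Entering loop: for m in range(2, 13, 2):
After iteration 1: m = 2, product = 2
After iteration 2: m = 4, product = 8
After iteration 3: m = 6, product = 48
After iteration 4: m = 8, product = 384
After iteration 5: m = 10, product = 3840
After iteration 6: m = 12, product = 46080
Loop ends.

Final answer: 46080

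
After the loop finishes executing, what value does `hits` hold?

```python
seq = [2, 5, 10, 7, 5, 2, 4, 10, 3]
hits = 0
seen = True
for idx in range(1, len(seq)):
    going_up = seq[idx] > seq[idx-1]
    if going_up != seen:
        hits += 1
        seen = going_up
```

Let's trace through this code step by step.

Initialize: seq = [2, 5, 10, 7, 5, 2, 4, 10, 3]
Initialize: hits = 0
Initialize: seen = True
Entering loop: for idx in range(1, len(seq)):
After iteration 1: idx = 1, hits = 0, seen = True, going_up = True
After iteration 2: idx = 2, hits = 0, seen = True, going_up = True
After iteration 3: idx = 3, hits = 1, seen = False, going_up = False
After iteration 4: idx = 4, hits = 1, seen = False, going_up = False
After iteration 5: idx = 5, hits = 1, seen = False, going_up = False
After iteration 6: idx = 6, hits = 2, seen = True, going_up = True
After iteration 7: idx = 7, hits = 2, seen = True, going_up = True
After iteration 8: idx = 8, hits = 3, seen = False, going_up = False
Loop ends.

Final answer: 3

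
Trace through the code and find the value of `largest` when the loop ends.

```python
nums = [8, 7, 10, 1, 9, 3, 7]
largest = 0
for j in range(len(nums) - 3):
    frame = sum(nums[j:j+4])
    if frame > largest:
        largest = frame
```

Let's trace through this code step by step.

Initialize: nums = [8, 7, 10, 1, 9, 3, 7]
Initialize: largest = 0
Entering loop: for j in range(len(nums) - 3):
After iteration 1: j = 0, largest = 26, frame = 26
After iteration 2: j = 1, largest = 27, frame = 27
After iteration 3: j = 2, largest = 27, frame = 23
After iteration 4: j = 3, largest = 27, frame = 20
Loop ends.

Final answer: 27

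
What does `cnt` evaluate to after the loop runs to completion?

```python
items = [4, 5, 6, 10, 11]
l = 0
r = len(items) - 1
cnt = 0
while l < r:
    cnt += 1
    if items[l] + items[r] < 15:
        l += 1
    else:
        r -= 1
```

Let's trace through this code step by step.

Initialize: items = [4, 5, 6, 10, 11]
Initialize: l = 0
Initialize: r = 4
Initialize: cnt = 0
Entering loop: while l < r:
After iteration 1: l = 0, r = 3, cnt = 1
After iteration 2: l = 1, r = 3, cnt = 2
After iteration 3: l = 1, r = 2, cnt = 3
After iteration 4: l = 2, r = 2, cnt = 4
Loop ends.

Final answer: 4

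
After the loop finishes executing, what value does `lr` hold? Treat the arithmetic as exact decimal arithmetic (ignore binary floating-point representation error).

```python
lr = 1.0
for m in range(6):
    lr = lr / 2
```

Let's trace through this code step by step.

Initialize: lr = 1.0
Entering loop: for m in range(6):
After iteration 1: m = 0, lr = 0.5
After iteration 2: m = 1, lr = 0.25
After iteration 3: m = 2, lr = 0.125
After iteration 4: m = 3, lr = 0.0625
After iteration 5: m = 4, lr = 0.03125
After iteration 6: m = 5, lr = 0.015625
Loop ends.

Final answer: 0.015625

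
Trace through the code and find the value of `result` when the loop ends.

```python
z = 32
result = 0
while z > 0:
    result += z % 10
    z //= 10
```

Let's trace through this code step by step.

Initialize: z = 32
Initialize: result = 0
Entering loop: while z > 0:
After iteration 1: z = 3, result = 2
After iteration 2: z = 0, result = 5
Loop ends.

Final answer: 5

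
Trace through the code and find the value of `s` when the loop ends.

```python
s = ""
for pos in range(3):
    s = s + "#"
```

Let's trace through this code step by step.

Initialize: s = ''
Entering loop: for pos in range(3):
After iteration 1: pos = 0, s = '#'
After iteration 2: pos = 1, s = '##'
After iteration 3: pos = 2, s = '###'
Loop ends.

Final answer: '###'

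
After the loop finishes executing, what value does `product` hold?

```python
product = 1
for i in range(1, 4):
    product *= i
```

Let's trace through this code step by step.

Initialize: product = 1
Entering loop: for i in range(1, 4):
After iteration 1: i = 1, product = 1
After iteration 2: i = 2, product = 2
After iteration 3: i = 3, product = 6
Loop ends.

Final answer: 6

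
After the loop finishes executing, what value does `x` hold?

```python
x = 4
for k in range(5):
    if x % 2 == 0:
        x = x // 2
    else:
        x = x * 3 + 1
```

Let's trace through this code step by step.

Initialize: x = 4
Entering loop: for k in range(5):
After iteration 1: k = 0, x = 2
After iteration 2: k = 1, x = 1
After iteration 3: k = 2, x = 4
After iteration 4: k = 3, x = 2
After iteration 5: k = 4, x = 1
Loop ends.

Final answer: 1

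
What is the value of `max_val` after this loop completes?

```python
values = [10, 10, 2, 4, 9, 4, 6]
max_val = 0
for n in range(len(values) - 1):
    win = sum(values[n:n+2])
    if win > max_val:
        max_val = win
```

Let's trace through this code step by step.

Initialize: values = [10, 10, 2, 4, 9, 4, 6]
Initialize: max_val = 0
Entering loop: for n in range(len(values) - 1):
After iteration 1: n = 0, max_val = 20, win = 20
After iteration 2: n = 1, max_val = 20, win = 12
After iteration 3: n = 2, max_val = 20, win = 6
After iteration 4: n = 3, max_val = 20, win = 13
After iteration 5: n = 4, max_val = 20, win = 13
After iteration 6: n = 5, max_val = 20, win = 10
Loop ends.

Final answer: 20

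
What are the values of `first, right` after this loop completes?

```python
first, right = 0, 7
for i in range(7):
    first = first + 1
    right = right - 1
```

Let's trace through this code step by step.

Initialize: first = 0
Initialize: right = 7
Entering loop: for i in range(7):
After iteration 1: i = 0, first = 1, right = 6
After iteration 2: i = 1, first = 2, right = 5
After iteration 3: i = 2, first = 3, right = 4
After iteration 4: i = 3, first = 4, right = 3
After iteration 5: i = 4, first = 5, right = 2
After iteration 6: i = 5, first = 6, right = 1
After iteration 7: i = 6, first = 7, right = 0
Loop ends.

Final answer: 7, 0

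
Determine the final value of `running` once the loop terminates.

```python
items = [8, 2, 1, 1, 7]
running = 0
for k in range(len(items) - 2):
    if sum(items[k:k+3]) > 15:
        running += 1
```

Let's trace through this code step by step.

Initialize: items = [8, 2, 1, 1, 7]
Initialize: running = 0
Entering loop: for k in range(len(items) - 2):
After iteration 1: k = 0, running = 0
After iteration 2: k = 1, running = 0
After iteration 3: k = 2, running = 0
Loop ends.

Final answer: 0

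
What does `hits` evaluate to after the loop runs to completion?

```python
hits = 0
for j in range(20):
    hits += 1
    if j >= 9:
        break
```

Let's trace through this code step by step.

Initialize: hits = 0
Entering loop: for j in range(20):
After iteration 1: j = 0, hits = 1
After iteration 2: j = 1, hits = 2
After iteration 3: j = 2, hits = 3
After iteration 4: j = 3, hits = 4
After iteration 5: j = 4, hits = 5
After iteration 6: j = 5, hits = 6
After iteration 7: j = 6, hits = 7
After iteration 8: j = 7, hits = 8
After iteration 9: j = 8, hits = 9
After iteration 10: j = 9, hits = 10
Loop ends.

Final answer: 10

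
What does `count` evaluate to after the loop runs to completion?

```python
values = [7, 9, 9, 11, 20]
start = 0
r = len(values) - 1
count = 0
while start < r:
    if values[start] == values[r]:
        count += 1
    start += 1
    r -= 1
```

Let's trace through this code step by step.

Initialize: values = [7, 9, 9, 11, 20]
Initialize: start = 0
Initialize: r = 4
Initialize: count = 0
Entering loop: while start < r:
After iteration 1: start = 1, r = 3, count = 0
After iteration 2: start = 2, r = 2, count = 0
Loop ends.

Final answer: 0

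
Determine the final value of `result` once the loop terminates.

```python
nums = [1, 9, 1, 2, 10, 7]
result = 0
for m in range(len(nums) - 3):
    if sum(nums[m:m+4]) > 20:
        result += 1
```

Let's trace through this code step by step.

Initialize: nums = [1, 9, 1, 2, 10, 7]
Initialize: result = 0
Entering loop: for m in range(len(nums) - 3):
After iteration 1: m = 0, result = 0
After iteration 2: m = 1, result = 1
After iteration 3: m = 2, result = 1
Loop ends.

Final answer: 1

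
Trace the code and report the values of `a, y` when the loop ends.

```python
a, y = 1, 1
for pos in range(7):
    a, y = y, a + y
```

Let's trace through this code step by step.

Initialize: a = 1
Initialize: y = 1
Entering loop: for pos in range(7):
After iteration 1: pos = 0, a = 1, y = 2
After iteration 2: pos = 1, a = 2, y = 3
After iteration 3: pos = 2, a = 3, y = 5
After iteration 4: pos = 3, a = 5, y = 8
After iteration 5: pos = 4, a = 8, y = 13
After iteration 6: pos = 5, a = 13, y = 21
After iteration 7: pos = 6, a = 21, y = 34
Loop ends.

Final answer: 21, 34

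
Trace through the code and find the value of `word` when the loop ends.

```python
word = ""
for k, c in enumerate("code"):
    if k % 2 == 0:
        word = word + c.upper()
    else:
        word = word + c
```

Let's trace through this code step by step.

Initialize: word = ''
Entering loop: for k, c in enumerate("code"):
After iteration 1: k = 0, c = 'c', word = 'C'
After iteration 2: k = 1, c = 'o', word = 'Co'
After iteration 3: k = 2, c = 'd', word = 'CoD'
After iteration 4: k = 3, c = 'e', word = 'CoDe'
Loop ends.

Final answer: 'CoDe'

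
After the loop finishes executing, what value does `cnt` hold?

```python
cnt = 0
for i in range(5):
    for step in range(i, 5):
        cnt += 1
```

Let's trace through this code step by step.

Initialize: cnt = 0
Entering loop: for i in range(5):
After iteration 1: i = 0, cnt = 5
After iteration 2: i = 1, cnt = 9
After iteration 3: i = 2, cnt = 12
After iteration 4: i = 3, cnt = 14
After iteration 5: i = 4, cnt = 15
Loop ends.

Final answer: 15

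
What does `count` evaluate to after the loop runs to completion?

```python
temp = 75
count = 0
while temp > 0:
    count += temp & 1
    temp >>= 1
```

Let's trace through this code step by step.

Initialize: temp = 75
Initialize: count = 0
Entering loop: while temp > 0:
After iteration 1: temp = 37, count = 1
After iteration 2: temp = 18, count = 2
After iteration 3: temp = 9, count = 2
After iteration 4: temp = 4, count = 3
After iteration 5: temp = 2, count = 3
After iteration 6: temp = 1, count = 3
After iteration 7: temp = 0, count = 4
Loop ends.

Final answer: 4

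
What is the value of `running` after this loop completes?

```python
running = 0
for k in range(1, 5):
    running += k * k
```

Let's trace through this code step by step.

Initialize: running = 0
Entering loop: for k in range(1, 5):
After iteration 1: k = 1, running = 1
After iteration 2: k = 2, running = 5
After iteration 3: k = 3, running = 14
After iteration 4: k = 4, running = 30
Loop ends.

Final answer: 30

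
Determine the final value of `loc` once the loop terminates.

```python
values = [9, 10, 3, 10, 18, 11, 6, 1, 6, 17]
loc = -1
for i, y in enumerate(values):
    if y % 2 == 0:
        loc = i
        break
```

Let's trace through this code step by step.

Initialize: values = [9, 10, 3, 10, 18, 11, 6, 1, 6, 17]
Initialize: loc = -1
Entering loop: for i, y in enumerate(values):
After iteration 1: i = 0, y = 9, loc = -1
After iteration 2: i = 1, y = 10, loc = 1
Loop ends.

Final answer: 1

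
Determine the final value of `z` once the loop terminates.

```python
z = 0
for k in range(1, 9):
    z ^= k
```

Let's trace through this code step by step.

Initialize: z = 0
Entering loop: for k in range(1, 9):
After iteration 1: k = 1, z = 1
After iteration 2: k = 2, z = 3
After iteration 3: k = 3, z = 0
After iteration 4: k = 4, z = 4
After iteration 5: k = 5, z = 1
After iteration 6: k = 6, z = 7
After iteration 7: k = 7, z = 0
After iteration 8: k = 8, z = 8
Loop ends.

Final answer: 8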